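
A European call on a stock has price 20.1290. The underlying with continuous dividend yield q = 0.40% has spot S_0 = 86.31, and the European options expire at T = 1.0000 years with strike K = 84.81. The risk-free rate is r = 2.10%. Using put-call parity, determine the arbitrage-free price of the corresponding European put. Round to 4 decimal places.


Put-call parity: C - P = S_0 * exp(-qT) - K * exp(-rT).
S_0 * exp(-qT) = 86.3100 * 0.99600799 = 85.96544956
K * exp(-rT) = 84.8100 * 0.97921896 = 83.04756039
P = C - S*exp(-qT) + K*exp(-rT)
P = 20.1290 - 85.96544956 + 83.04756039 = 17.2111

Answer: Put price = 17.2111


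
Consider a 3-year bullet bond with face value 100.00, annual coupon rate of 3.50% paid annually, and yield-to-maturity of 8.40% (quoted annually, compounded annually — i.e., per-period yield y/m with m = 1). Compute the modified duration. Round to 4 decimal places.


Answer: Modified duration = 2.6680

Derivation:
Coupon per period c = face * coupon_rate / m = 3.500000
Periods per year m = 1; per-period yield y/m = 0.084000
Number of cashflows N = 3
Cashflows (t years, CF_t, discount factor 1/(1+y/m)^(m*t), PV):
  t = 1.0000: CF_t = 3.500000, DF = 0.922509, PV = 3.228782
  t = 2.0000: CF_t = 3.500000, DF = 0.851023, PV = 2.978581
  t = 3.0000: CF_t = 103.500000, DF = 0.785077, PV = 81.255451
Price P = sum_t PV_t = 87.462814
First compute Macaulay numerator sum_t t * PV_t:
  t * PV_t at t = 1.0000: 3.228782
  t * PV_t at t = 2.0000: 5.957163
  t * PV_t at t = 3.0000: 243.766352
Macaulay duration D = 252.952297 / 87.462814 = 2.892112
Modified duration = D / (1 + y/m) = 2.892112 / (1 + 0.084000) = 2.668000


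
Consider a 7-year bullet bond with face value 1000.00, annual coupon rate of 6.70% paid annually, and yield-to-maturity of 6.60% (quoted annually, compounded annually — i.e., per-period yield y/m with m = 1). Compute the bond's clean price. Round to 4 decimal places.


Answer: Price = 1005.4653

Derivation:
Coupon per period c = face * coupon_rate / m = 67.000000
Periods per year m = 1; per-period yield y/m = 0.066000
Number of cashflows N = 7
Cashflows (t years, CF_t, discount factor 1/(1+y/m)^(m*t), PV):
  t = 1.0000: CF_t = 67.000000, DF = 0.938086, PV = 62.851782
  t = 2.0000: CF_t = 67.000000, DF = 0.880006, PV = 58.960396
  t = 3.0000: CF_t = 67.000000, DF = 0.825521, PV = 55.309940
  t = 4.0000: CF_t = 67.000000, DF = 0.774410, PV = 51.885497
  t = 5.0000: CF_t = 67.000000, DF = 0.726464, PV = 48.673074
  t = 6.0000: CF_t = 67.000000, DF = 0.681486, PV = 45.659544
  t = 7.0000: CF_t = 1067.000000, DF = 0.639292, PV = 682.125031
Price P = sum_t PV_t = 1005.465266


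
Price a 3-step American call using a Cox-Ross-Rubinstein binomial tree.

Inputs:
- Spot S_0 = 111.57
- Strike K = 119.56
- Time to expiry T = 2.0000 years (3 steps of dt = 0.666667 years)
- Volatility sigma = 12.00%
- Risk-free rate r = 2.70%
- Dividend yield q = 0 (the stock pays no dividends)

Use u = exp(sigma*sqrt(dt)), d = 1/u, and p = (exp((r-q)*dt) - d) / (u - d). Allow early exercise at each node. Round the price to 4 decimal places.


Answer: Price = V(0,0) = 6.6181

Derivation:
dt = T/N = 0.666667
u = exp(sigma*sqrt(dt)) = 1.102940; d = 1/u = 0.906667
p = (exp((r-q)*dt) - d) / (u - d) = 0.568064
Discount per step: exp(-r*dt) = 0.982161
Stock lattice S(k, i) with i counting down-moves:
  k=0: S(0,0) = 111.5700
  k=1: S(1,0) = 123.0550; S(1,1) = 101.1569
  k=2: S(2,0) = 135.7224; S(2,1) = 111.5700; S(2,2) = 91.7156
  k=3: S(3,0) = 149.6937; S(3,1) = 123.0550; S(3,2) = 101.1569; S(3,3) = 83.1556
Terminal payoffs V(N, i) = max(S_T - K, 0):
  V(3,0) = 30.133664; V(3,1) = 3.495046; V(3,2) = 0.000000; V(3,3) = 0.000000
Backward induction: V(k, i) = exp(-r*dt) * [p * V(k+1, i) + (1-p) * V(k+1, i+1)]; then take max(V_cont, immediate exercise) for American.
  V(2,0) = exp(-r*dt) * [p*30.133664 + (1-p)*3.495046] = 18.295193; exercise = 16.162366; V(2,0) = max -> 18.295193
  V(2,1) = exp(-r*dt) * [p*3.495046 + (1-p)*0.000000] = 1.949993; exercise = 0.000000; V(2,1) = max -> 1.949993
  V(2,2) = exp(-r*dt) * [p*0.000000 + (1-p)*0.000000] = 0.000000; exercise = 0.000000; V(2,2) = max -> 0.000000
  V(1,0) = exp(-r*dt) * [p*18.295193 + (1-p)*1.949993] = 11.034692; exercise = 3.495046; V(1,0) = max -> 11.034692
  V(1,1) = exp(-r*dt) * [p*1.949993 + (1-p)*0.000000] = 1.087960; exercise = 0.000000; V(1,1) = max -> 1.087960
  V(0,0) = exp(-r*dt) * [p*11.034692 + (1-p)*1.087960] = 6.618136; exercise = 0.000000; V(0,0) = max -> 6.618136


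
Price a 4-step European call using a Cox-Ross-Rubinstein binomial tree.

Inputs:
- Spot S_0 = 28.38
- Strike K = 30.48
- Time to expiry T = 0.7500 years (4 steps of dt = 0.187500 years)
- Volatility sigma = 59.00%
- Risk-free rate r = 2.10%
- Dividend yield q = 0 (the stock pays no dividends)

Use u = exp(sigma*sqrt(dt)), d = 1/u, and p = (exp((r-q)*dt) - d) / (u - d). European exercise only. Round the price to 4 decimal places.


Answer: Price = V(0,0) = 5.0785

Derivation:
dt = T/N = 0.187500
u = exp(sigma*sqrt(dt)) = 1.291078; d = 1/u = 0.774547
p = (exp((r-q)*dt) - d) / (u - d) = 0.444114
Discount per step: exp(-r*dt) = 0.996070
Stock lattice S(k, i) with i counting down-moves:
  k=0: S(0,0) = 28.3800
  k=1: S(1,0) = 36.6408; S(1,1) = 21.9816
  k=2: S(2,0) = 47.3061; S(2,1) = 28.3800; S(2,2) = 17.0258
  k=3: S(3,0) = 61.0759; S(3,1) = 36.6408; S(3,2) = 21.9816; S(3,3) = 13.1873
  k=4: S(4,0) = 78.8537; S(4,1) = 47.3061; S(4,2) = 28.3800; S(4,3) = 17.0258; S(4,4) = 10.2142
Terminal payoffs V(N, i) = max(S_T - K, 0):
  V(4,0) = 48.373732; V(4,1) = 16.826119; V(4,2) = 0.000000; V(4,3) = 0.000000; V(4,4) = 0.000000
Backward induction: V(k, i) = exp(-r*dt) * [p * V(k+1, i) + (1-p) * V(k+1, i+1)].
  V(3,0) = exp(-r*dt) * [p*48.373732 + (1-p)*16.826119] = 30.715667
  V(3,1) = exp(-r*dt) * [p*16.826119 + (1-p)*0.000000] = 7.443345
  V(3,2) = exp(-r*dt) * [p*0.000000 + (1-p)*0.000000] = 0.000000
  V(3,3) = exp(-r*dt) * [p*0.000000 + (1-p)*0.000000] = 0.000000
  V(2,0) = exp(-r*dt) * [p*30.715667 + (1-p)*7.443345] = 17.709037
  V(2,1) = exp(-r*dt) * [p*7.443345 + (1-p)*0.000000] = 3.292701
  V(2,2) = exp(-r*dt) * [p*0.000000 + (1-p)*0.000000] = 0.000000
  V(1,0) = exp(-r*dt) * [p*17.709037 + (1-p)*3.292701] = 9.657094
  V(1,1) = exp(-r*dt) * [p*3.292701 + (1-p)*0.000000] = 1.456587
  V(0,0) = exp(-r*dt) * [p*9.657094 + (1-p)*1.456587] = 5.078509


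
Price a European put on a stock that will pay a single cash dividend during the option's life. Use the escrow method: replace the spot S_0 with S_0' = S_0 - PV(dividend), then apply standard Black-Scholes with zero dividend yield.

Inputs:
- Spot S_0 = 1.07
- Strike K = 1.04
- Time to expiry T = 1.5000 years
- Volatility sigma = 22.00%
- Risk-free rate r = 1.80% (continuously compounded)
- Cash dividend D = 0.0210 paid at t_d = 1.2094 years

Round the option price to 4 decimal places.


PV(D) = D * exp(-r * t_d) = 0.0210 * 0.97846604 = 0.02054779
S_0' = S_0 - PV(D) = 1.0700 - 0.02054779 = 1.04945221
d1 = (ln(S_0'/K) + (r + sigma^2/2)*T) / (sigma*sqrt(T)) = 0.26850718
d2 = d1 - sigma*sqrt(T) = -0.00093670
exp(-rT) = 0.97336124
N(-d1) = 0.39415448; N(-d2) = 0.50037369
P = K * exp(-rT) * N(-d2) - S_0' * N(-d1) = 1.0400 * 0.97336124 * 0.50037369 - 1.04945221 * 0.39415448 = 0.0929

Answer: Price = 0.0929


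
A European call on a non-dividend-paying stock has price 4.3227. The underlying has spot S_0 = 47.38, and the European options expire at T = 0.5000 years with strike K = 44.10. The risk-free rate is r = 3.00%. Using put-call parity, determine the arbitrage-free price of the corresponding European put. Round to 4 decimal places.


Answer: Put price = 0.3861

Derivation:
Put-call parity: C - P = S_0 * exp(-qT) - K * exp(-rT).
S_0 * exp(-qT) = 47.3800 * 1.00000000 = 47.38000000
K * exp(-rT) = 44.1000 * 0.98511194 = 43.44343654
P = C - S*exp(-qT) + K*exp(-rT)
P = 4.3227 - 47.38000000 + 43.44343654 = 0.3861


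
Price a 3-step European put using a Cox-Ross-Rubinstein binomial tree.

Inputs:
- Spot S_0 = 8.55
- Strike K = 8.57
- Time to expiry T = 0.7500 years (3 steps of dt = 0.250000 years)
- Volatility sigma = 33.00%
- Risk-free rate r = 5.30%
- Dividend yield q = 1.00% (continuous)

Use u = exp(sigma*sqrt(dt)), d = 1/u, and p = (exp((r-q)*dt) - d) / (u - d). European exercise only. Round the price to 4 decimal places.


Answer: Price = V(0,0) = 0.9084

Derivation:
dt = T/N = 0.250000
u = exp(sigma*sqrt(dt)) = 1.179393; d = 1/u = 0.847894
p = (exp((r-q)*dt) - d) / (u - d) = 0.491447
Discount per step: exp(-r*dt) = 0.986837
Stock lattice S(k, i) with i counting down-moves:
  k=0: S(0,0) = 8.5500
  k=1: S(1,0) = 10.0838; S(1,1) = 7.2495
  k=2: S(2,0) = 11.8928; S(2,1) = 8.5500; S(2,2) = 6.1468
  k=3: S(3,0) = 14.0263; S(3,1) = 10.0838; S(3,2) = 7.2495; S(3,3) = 5.2118
Terminal payoffs V(N, i) = max(K - S_T, 0):
  V(3,0) = 0.000000; V(3,1) = 0.000000; V(3,2) = 1.320509; V(3,3) = 3.358169
Backward induction: V(k, i) = exp(-r*dt) * [p * V(k+1, i) + (1-p) * V(k+1, i+1)].
  V(2,0) = exp(-r*dt) * [p*0.000000 + (1-p)*0.000000] = 0.000000
  V(2,1) = exp(-r*dt) * [p*0.000000 + (1-p)*1.320509] = 0.662710
  V(2,2) = exp(-r*dt) * [p*1.320509 + (1-p)*3.358169] = 2.325746
  V(1,0) = exp(-r*dt) * [p*0.000000 + (1-p)*0.662710] = 0.332587
  V(1,1) = exp(-r*dt) * [p*0.662710 + (1-p)*2.325746] = 1.488597
  V(0,0) = exp(-r*dt) * [p*0.332587 + (1-p)*1.488597] = 0.908364


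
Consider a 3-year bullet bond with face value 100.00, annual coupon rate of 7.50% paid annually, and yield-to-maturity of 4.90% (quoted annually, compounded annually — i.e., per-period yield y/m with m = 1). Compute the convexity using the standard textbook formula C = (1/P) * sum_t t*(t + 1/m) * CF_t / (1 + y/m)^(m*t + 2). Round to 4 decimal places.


Coupon per period c = face * coupon_rate / m = 7.500000
Periods per year m = 1; per-period yield y/m = 0.049000
Number of cashflows N = 3
Cashflows (t years, CF_t, discount factor 1/(1+y/m)^(m*t), PV):
  t = 1.0000: CF_t = 7.500000, DF = 0.953289, PV = 7.149666
  t = 2.0000: CF_t = 7.500000, DF = 0.908760, PV = 6.815697
  t = 3.0000: CF_t = 107.500000, DF = 0.866310, PV = 93.128370
Price P = sum_t PV_t = 107.093733
Convexity numerator sum_t t*(t + 1/m) * CF_t / (1+y/m)^(m*t + 2):
  t = 1.0000: term = 12.994656
  t = 2.0000: term = 37.162983
  t = 3.0000: term = 1015.575626
Convexity = (1/P) * sum = 1065.733265 / 107.093733 = 9.951406

Answer: Convexity = 9.9514


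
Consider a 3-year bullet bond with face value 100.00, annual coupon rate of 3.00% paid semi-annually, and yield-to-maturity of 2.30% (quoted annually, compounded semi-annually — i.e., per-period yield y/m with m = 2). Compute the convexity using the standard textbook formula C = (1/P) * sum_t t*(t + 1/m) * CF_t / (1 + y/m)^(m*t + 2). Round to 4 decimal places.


Answer: Convexity = 9.7737

Derivation:
Coupon per period c = face * coupon_rate / m = 1.500000
Periods per year m = 2; per-period yield y/m = 0.011500
Number of cashflows N = 6
Cashflows (t years, CF_t, discount factor 1/(1+y/m)^(m*t), PV):
  t = 0.5000: CF_t = 1.500000, DF = 0.988631, PV = 1.482946
  t = 1.0000: CF_t = 1.500000, DF = 0.977391, PV = 1.466086
  t = 1.5000: CF_t = 1.500000, DF = 0.966279, PV = 1.449418
  t = 2.0000: CF_t = 1.500000, DF = 0.955293, PV = 1.432939
  t = 2.5000: CF_t = 1.500000, DF = 0.944432, PV = 1.416648
  t = 3.0000: CF_t = 101.500000, DF = 0.933694, PV = 94.769965
Price P = sum_t PV_t = 102.018002
Convexity numerator sum_t t*(t + 1/m) * CF_t / (1+y/m)^(m*t + 2):
  t = 0.5000: term = 0.724709
  t = 1.0000: term = 2.149409
  t = 1.5000: term = 4.249943
  t = 2.0000: term = 7.002707
  t = 2.5000: term = 10.384637
  t = 3.0000: term = 972.586517
Convexity = (1/P) * sum = 997.097920 / 102.018002 = 9.773745


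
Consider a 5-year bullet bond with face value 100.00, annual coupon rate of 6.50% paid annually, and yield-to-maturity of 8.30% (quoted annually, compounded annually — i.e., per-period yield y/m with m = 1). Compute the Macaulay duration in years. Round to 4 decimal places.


Coupon per period c = face * coupon_rate / m = 6.500000
Periods per year m = 1; per-period yield y/m = 0.083000
Number of cashflows N = 5
Cashflows (t years, CF_t, discount factor 1/(1+y/m)^(m*t), PV):
  t = 1.0000: CF_t = 6.500000, DF = 0.923361, PV = 6.001847
  t = 2.0000: CF_t = 6.500000, DF = 0.852596, PV = 5.541871
  t = 3.0000: CF_t = 6.500000, DF = 0.787254, PV = 5.117148
  t = 4.0000: CF_t = 6.500000, DF = 0.726919, PV = 4.724975
  t = 5.0000: CF_t = 106.500000, DF = 0.671209, PV = 71.483750
Price P = sum_t PV_t = 92.869591
Macaulay numerator sum_t t * PV_t:
  t * PV_t at t = 1.0000: 6.001847
  t * PV_t at t = 2.0000: 11.083743
  t * PV_t at t = 3.0000: 15.351444
  t * PV_t at t = 4.0000: 18.899901
  t * PV_t at t = 5.0000: 357.418748
Macaulay duration D = (sum_t t * PV_t) / P = 408.755682 / 92.869591 = 4.401394

Answer: Macaulay duration = 4.4014 years


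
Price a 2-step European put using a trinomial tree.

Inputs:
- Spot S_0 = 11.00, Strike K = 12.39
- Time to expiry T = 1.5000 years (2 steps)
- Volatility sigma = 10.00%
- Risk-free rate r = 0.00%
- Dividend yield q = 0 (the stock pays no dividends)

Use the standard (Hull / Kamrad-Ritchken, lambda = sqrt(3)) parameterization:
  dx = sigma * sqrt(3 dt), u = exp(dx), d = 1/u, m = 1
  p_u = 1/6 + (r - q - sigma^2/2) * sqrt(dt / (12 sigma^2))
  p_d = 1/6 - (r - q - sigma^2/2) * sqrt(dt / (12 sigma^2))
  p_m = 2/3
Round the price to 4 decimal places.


Answer: Price = V(0,0) = 1.5288

Derivation:
dt = T/N = 0.750000; dx = sigma*sqrt(3*dt) = 0.150000
u = exp(dx) = 1.161834; d = 1/u = 0.860708
p_u = 0.154167, p_m = 0.666667, p_d = 0.179167
Discount per step: exp(-r*dt) = 1.000000
Stock lattice S(k, j) with j the centered position index:
  k=0: S(0,+0) = 11.0000
  k=1: S(1,-1) = 9.4678; S(1,+0) = 11.0000; S(1,+1) = 12.7802
  k=2: S(2,-2) = 8.1490; S(2,-1) = 9.4678; S(2,+0) = 11.0000; S(2,+1) = 12.7802; S(2,+2) = 14.8484
Terminal payoffs V(N, j) = max(K - S_T, 0):
  V(2,-2) = 4.241000; V(2,-1) = 2.922212; V(2,+0) = 1.390000; V(2,+1) = 0.000000; V(2,+2) = 0.000000
Backward induction: V(k, j) = exp(-r*dt) * [p_u * V(k+1, j+1) + p_m * V(k+1, j) + p_d * V(k+1, j-1)]
  V(1,-1) = exp(-r*dt) * [p_u*1.390000 + p_m*2.922212 + p_d*4.241000] = 2.922279
  V(1,+0) = exp(-r*dt) * [p_u*0.000000 + p_m*1.390000 + p_d*2.922212] = 1.450230
  V(1,+1) = exp(-r*dt) * [p_u*0.000000 + p_m*0.000000 + p_d*1.390000] = 0.249042
  V(0,+0) = exp(-r*dt) * [p_u*0.249042 + p_m*1.450230 + p_d*2.922279] = 1.528789


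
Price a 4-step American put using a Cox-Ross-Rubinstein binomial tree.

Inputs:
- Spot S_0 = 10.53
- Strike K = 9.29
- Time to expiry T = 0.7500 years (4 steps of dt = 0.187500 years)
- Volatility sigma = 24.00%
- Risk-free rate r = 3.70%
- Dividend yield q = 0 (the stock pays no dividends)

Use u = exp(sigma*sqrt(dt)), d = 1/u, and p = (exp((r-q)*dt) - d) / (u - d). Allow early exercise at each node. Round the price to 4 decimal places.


Answer: Price = V(0,0) = 0.3152

Derivation:
dt = T/N = 0.187500
u = exp(sigma*sqrt(dt)) = 1.109515; d = 1/u = 0.901295
p = (exp((r-q)*dt) - d) / (u - d) = 0.507476
Discount per step: exp(-r*dt) = 0.993087
Stock lattice S(k, i) with i counting down-moves:
  k=0: S(0,0) = 10.5300
  k=1: S(1,0) = 11.6832; S(1,1) = 9.4906
  k=2: S(2,0) = 12.9627; S(2,1) = 10.5300; S(2,2) = 8.5539
  k=3: S(3,0) = 14.3823; S(3,1) = 11.6832; S(3,2) = 9.4906; S(3,3) = 7.7095
  k=4: S(4,0) = 15.9574; S(4,1) = 12.9627; S(4,2) = 10.5300; S(4,3) = 8.5539; S(4,4) = 6.9486
Terminal payoffs V(N, i) = max(K - S_T, 0):
  V(4,0) = 0.000000; V(4,1) = 0.000000; V(4,2) = 0.000000; V(4,3) = 0.736144; V(4,4) = 2.341428
Backward induction: V(k, i) = exp(-r*dt) * [p * V(k+1, i) + (1-p) * V(k+1, i+1)]; then take max(V_cont, immediate exercise) for American.
  V(3,0) = exp(-r*dt) * [p*0.000000 + (1-p)*0.000000] = 0.000000; exercise = 0.000000; V(3,0) = max -> 0.000000
  V(3,1) = exp(-r*dt) * [p*0.000000 + (1-p)*0.000000] = 0.000000; exercise = 0.000000; V(3,1) = max -> 0.000000
  V(3,2) = exp(-r*dt) * [p*0.000000 + (1-p)*0.736144] = 0.360061; exercise = 0.000000; V(3,2) = max -> 0.360061
  V(3,3) = exp(-r*dt) * [p*0.736144 + (1-p)*2.341428] = 1.516229; exercise = 1.580455; V(3,3) = max -> 1.580455
  V(2,0) = exp(-r*dt) * [p*0.000000 + (1-p)*0.000000] = 0.000000; exercise = 0.000000; V(2,0) = max -> 0.000000
  V(2,1) = exp(-r*dt) * [p*0.000000 + (1-p)*0.360061] = 0.176113; exercise = 0.000000; V(2,1) = max -> 0.176113
  V(2,2) = exp(-r*dt) * [p*0.360061 + (1-p)*1.580455] = 0.954489; exercise = 0.736144; V(2,2) = max -> 0.954489
  V(1,0) = exp(-r*dt) * [p*0.000000 + (1-p)*0.176113] = 0.086140; exercise = 0.000000; V(1,0) = max -> 0.086140
  V(1,1) = exp(-r*dt) * [p*0.176113 + (1-p)*0.954489] = 0.555613; exercise = 0.000000; V(1,1) = max -> 0.555613
  V(0,0) = exp(-r*dt) * [p*0.086140 + (1-p)*0.555613] = 0.315173; exercise = 0.000000; V(0,0) = max -> 0.315173


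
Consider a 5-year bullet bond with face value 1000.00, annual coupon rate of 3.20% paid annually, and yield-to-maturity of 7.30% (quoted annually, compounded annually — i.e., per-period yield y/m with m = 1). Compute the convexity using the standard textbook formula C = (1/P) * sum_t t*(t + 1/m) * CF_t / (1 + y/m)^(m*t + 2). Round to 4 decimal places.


Coupon per period c = face * coupon_rate / m = 32.000000
Periods per year m = 1; per-period yield y/m = 0.073000
Number of cashflows N = 5
Cashflows (t years, CF_t, discount factor 1/(1+y/m)^(m*t), PV):
  t = 1.0000: CF_t = 32.000000, DF = 0.931966, PV = 29.822926
  t = 2.0000: CF_t = 32.000000, DF = 0.868561, PV = 27.793967
  t = 3.0000: CF_t = 32.000000, DF = 0.809470, PV = 25.903045
  t = 4.0000: CF_t = 32.000000, DF = 0.754399, PV = 24.140768
  t = 5.0000: CF_t = 1032.000000, DF = 0.703075, PV = 725.572957
Price P = sum_t PV_t = 833.233663
Convexity numerator sum_t t*(t + 1/m) * CF_t / (1+y/m)^(m*t + 2):
  t = 1.0000: term = 51.806089
  t = 2.0000: term = 144.844611
  t = 3.0000: term = 269.980635
  t = 4.0000: term = 419.354823
  t = 5.0000: term = 18906.141251
Convexity = (1/P) * sum = 19792.127408 / 833.233663 = 23.753394

Answer: Convexity = 23.7534


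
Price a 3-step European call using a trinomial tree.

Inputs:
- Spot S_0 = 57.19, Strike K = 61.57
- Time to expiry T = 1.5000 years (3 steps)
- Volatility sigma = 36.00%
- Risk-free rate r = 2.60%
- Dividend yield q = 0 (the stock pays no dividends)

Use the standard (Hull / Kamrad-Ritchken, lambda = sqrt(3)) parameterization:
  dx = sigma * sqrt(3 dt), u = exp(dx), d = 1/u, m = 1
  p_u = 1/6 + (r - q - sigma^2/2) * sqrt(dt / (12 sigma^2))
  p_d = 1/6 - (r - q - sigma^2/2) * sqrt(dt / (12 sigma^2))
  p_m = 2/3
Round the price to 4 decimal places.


dt = T/N = 0.500000; dx = sigma*sqrt(3*dt) = 0.440908
u = exp(dx) = 1.554118; d = 1/u = 0.643452
p_u = 0.144667, p_m = 0.666667, p_d = 0.188667
Discount per step: exp(-r*dt) = 0.987084
Stock lattice S(k, j) with j the centered position index:
  k=0: S(0,+0) = 57.1900
  k=1: S(1,-1) = 36.7990; S(1,+0) = 57.1900; S(1,+1) = 88.8800
  k=2: S(2,-2) = 23.6784; S(2,-1) = 36.7990; S(2,+0) = 57.1900; S(2,+1) = 88.8800; S(2,+2) = 138.1300
  k=3: S(3,-3) = 15.2359; S(3,-2) = 23.6784; S(3,-1) = 36.7990; S(3,+0) = 57.1900; S(3,+1) = 88.8800; S(3,+2) = 138.1300; S(3,+3) = 214.6703
Terminal payoffs V(N, j) = max(S_T - K, 0):
  V(3,-3) = 0.000000; V(3,-2) = 0.000000; V(3,-1) = 0.000000; V(3,+0) = 0.000000; V(3,+1) = 27.310006; V(3,+2) = 76.560013; V(3,+3) = 153.100334
Backward induction: V(k, j) = exp(-r*dt) * [p_u * V(k+1, j+1) + p_m * V(k+1, j) + p_d * V(k+1, j-1)]
  V(2,-2) = exp(-r*dt) * [p_u*0.000000 + p_m*0.000000 + p_d*0.000000] = 0.000000
  V(2,-1) = exp(-r*dt) * [p_u*0.000000 + p_m*0.000000 + p_d*0.000000] = 0.000000
  V(2,+0) = exp(-r*dt) * [p_u*27.310006 + p_m*0.000000 + p_d*0.000000] = 3.899818
  V(2,+1) = exp(-r*dt) * [p_u*76.560013 + p_m*27.310006 + p_d*0.000000] = 28.904142
  V(2,+2) = exp(-r*dt) * [p_u*153.100334 + p_m*76.560013 + p_d*27.310006] = 77.329164
  V(1,-1) = exp(-r*dt) * [p_u*3.899818 + p_m*0.000000 + p_d*0.000000] = 0.556887
  V(1,+0) = exp(-r*dt) * [p_u*28.904142 + p_m*3.899818 + p_d*0.000000] = 6.693756
  V(1,+1) = exp(-r*dt) * [p_u*77.329164 + p_m*28.904142 + p_d*3.899818] = 30.789269
  V(0,+0) = exp(-r*dt) * [p_u*30.789269 + p_m*6.693756 + p_d*0.556887] = 8.905226

Answer: Price = V(0,0) = 8.9052


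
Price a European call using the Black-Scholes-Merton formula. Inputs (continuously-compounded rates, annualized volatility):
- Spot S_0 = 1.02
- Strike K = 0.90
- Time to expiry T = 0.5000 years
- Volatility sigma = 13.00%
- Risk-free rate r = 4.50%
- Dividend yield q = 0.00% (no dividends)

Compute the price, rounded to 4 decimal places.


d1 = (ln(S/K) + (r - q + 0.5*sigma^2) * T) / (sigma * sqrt(T)) = 1.65232517
d2 = d1 - sigma * sqrt(T) = 1.56040129
exp(-rT) = 0.97775124; exp(-qT) = 1.00000000
C = S_0 * exp(-qT) * N(d1) - K * exp(-rT) * N(d2)
N(d1) = 0.95076586; N(d2) = 0.94066746
C = 1.0200 * 1.00000000 * 0.95076586 - 0.9000 * 0.97775124 * 0.94066746 = 0.1420

Answer: Price = 0.1420


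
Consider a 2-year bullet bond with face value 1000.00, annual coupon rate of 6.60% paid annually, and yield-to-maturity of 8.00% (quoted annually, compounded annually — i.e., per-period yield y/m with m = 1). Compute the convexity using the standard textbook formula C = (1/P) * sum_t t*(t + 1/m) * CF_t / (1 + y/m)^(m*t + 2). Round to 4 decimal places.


Coupon per period c = face * coupon_rate / m = 66.000000
Periods per year m = 1; per-period yield y/m = 0.080000
Number of cashflows N = 2
Cashflows (t years, CF_t, discount factor 1/(1+y/m)^(m*t), PV):
  t = 1.0000: CF_t = 66.000000, DF = 0.925926, PV = 61.111111
  t = 2.0000: CF_t = 1066.000000, DF = 0.857339, PV = 913.923182
Price P = sum_t PV_t = 975.034294
Convexity numerator sum_t t*(t + 1/m) * CF_t / (1+y/m)^(m*t + 2):
  t = 1.0000: term = 104.785856
  t = 2.0000: term = 4701.250938
Convexity = (1/P) * sum = 4806.036794 / 975.034294 = 4.929095

Answer: Convexity = 4.9291


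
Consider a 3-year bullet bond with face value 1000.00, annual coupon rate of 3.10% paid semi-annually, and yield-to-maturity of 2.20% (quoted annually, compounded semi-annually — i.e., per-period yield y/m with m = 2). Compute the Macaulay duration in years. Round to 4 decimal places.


Coupon per period c = face * coupon_rate / m = 15.500000
Periods per year m = 2; per-period yield y/m = 0.011000
Number of cashflows N = 6
Cashflows (t years, CF_t, discount factor 1/(1+y/m)^(m*t), PV):
  t = 0.5000: CF_t = 15.500000, DF = 0.989120, PV = 15.331355
  t = 1.0000: CF_t = 15.500000, DF = 0.978358, PV = 15.164545
  t = 1.5000: CF_t = 15.500000, DF = 0.967713, PV = 14.999550
  t = 2.0000: CF_t = 15.500000, DF = 0.957184, PV = 14.836350
  t = 2.5000: CF_t = 15.500000, DF = 0.946769, PV = 14.674926
  t = 3.0000: CF_t = 1015.500000, DF = 0.936468, PV = 950.983527
Price P = sum_t PV_t = 1025.990254
Macaulay numerator sum_t t * PV_t:
  t * PV_t at t = 0.5000: 7.665678
  t * PV_t at t = 1.0000: 15.164545
  t * PV_t at t = 1.5000: 22.499325
  t * PV_t at t = 2.0000: 29.672700
  t * PV_t at t = 2.5000: 36.687315
  t * PV_t at t = 3.0000: 2852.950581
Macaulay duration D = (sum_t t * PV_t) / P = 2964.640145 / 1025.990254 = 2.889540

Answer: Macaulay duration = 2.8895 years


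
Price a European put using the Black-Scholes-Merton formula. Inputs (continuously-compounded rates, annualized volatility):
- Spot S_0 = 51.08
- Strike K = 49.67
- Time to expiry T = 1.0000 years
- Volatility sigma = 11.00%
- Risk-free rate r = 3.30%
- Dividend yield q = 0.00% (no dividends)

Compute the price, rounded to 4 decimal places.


d1 = (ln(S/K) + (r - q + 0.5*sigma^2) * T) / (sigma * sqrt(T)) = 0.60947184
d2 = d1 - sigma * sqrt(T) = 0.49947184
exp(-rT) = 0.96753856; exp(-qT) = 1.00000000
P = K * exp(-rT) * N(-d2) - S_0 * exp(-qT) * N(-d1)
N(-d1) = 0.27110587; N(-d2) = 0.30872351
P = 49.6700 * 0.96753856 * 0.30872351 - 51.0800 * 1.00000000 * 0.27110587 = 0.9884

Answer: Price = 0.9884


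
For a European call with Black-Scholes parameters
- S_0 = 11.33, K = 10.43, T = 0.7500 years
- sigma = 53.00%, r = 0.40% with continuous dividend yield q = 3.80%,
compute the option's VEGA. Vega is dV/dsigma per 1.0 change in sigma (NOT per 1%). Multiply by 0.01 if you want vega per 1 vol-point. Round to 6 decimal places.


d1 = 0.3542649706; d2 = -0.1047284934
phi(d1) = 0.3746772209; exp(-qT) = 0.9719022941; exp(-rT) = 0.9970044955
Vega = S * exp(-qT) * phi(d1) * sqrt(T) = 11.3300 * 0.9719022941 * 0.3746772209 * 0.8660254038 = 3.573061

Answer: Vega = 3.573061


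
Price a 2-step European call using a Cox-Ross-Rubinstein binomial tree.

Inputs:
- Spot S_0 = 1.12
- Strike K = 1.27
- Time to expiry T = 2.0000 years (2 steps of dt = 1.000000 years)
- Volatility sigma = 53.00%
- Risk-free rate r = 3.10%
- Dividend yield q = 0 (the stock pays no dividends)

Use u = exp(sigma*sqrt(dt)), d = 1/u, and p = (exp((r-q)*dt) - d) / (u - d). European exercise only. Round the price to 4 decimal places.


Answer: Price = V(0,0) = 0.2935

Derivation:
dt = T/N = 1.000000
u = exp(sigma*sqrt(dt)) = 1.698932; d = 1/u = 0.588605
p = (exp((r-q)*dt) - d) / (u - d) = 0.398874
Discount per step: exp(-r*dt) = 0.969476
Stock lattice S(k, i) with i counting down-moves:
  k=0: S(0,0) = 1.1200
  k=1: S(1,0) = 1.9028; S(1,1) = 0.6592
  k=2: S(2,0) = 3.2327; S(2,1) = 1.1200; S(2,2) = 0.3880
Terminal payoffs V(N, i) = max(S_T - K, 0):
  V(2,0) = 1.962736; V(2,1) = 0.000000; V(2,2) = 0.000000
Backward induction: V(k, i) = exp(-r*dt) * [p * V(k+1, i) + (1-p) * V(k+1, i+1)].
  V(1,0) = exp(-r*dt) * [p*1.962736 + (1-p)*0.000000] = 0.758987
  V(1,1) = exp(-r*dt) * [p*0.000000 + (1-p)*0.000000] = 0.000000
  V(0,0) = exp(-r*dt) * [p*0.758987 + (1-p)*0.000000] = 0.293499


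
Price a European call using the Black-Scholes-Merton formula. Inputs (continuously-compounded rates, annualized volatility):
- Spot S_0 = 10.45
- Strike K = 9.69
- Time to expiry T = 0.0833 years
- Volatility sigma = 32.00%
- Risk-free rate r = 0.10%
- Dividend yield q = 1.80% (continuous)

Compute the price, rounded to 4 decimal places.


Answer: Price = 0.8563

Derivation:
d1 = (ln(S/K) + (r - q + 0.5*sigma^2) * T) / (sigma * sqrt(T)) = 0.84840274
d2 = d1 - sigma * sqrt(T) = 0.75604518
exp(-rT) = 0.99991670; exp(-qT) = 0.99850172
C = S_0 * exp(-qT) * N(d1) - K * exp(-rT) * N(d2)
N(d1) = 0.80189314; N(d2) = 0.77518895
C = 10.4500 * 0.99850172 * 0.80189314 - 9.6900 * 0.99991670 * 0.77518895 = 0.8563


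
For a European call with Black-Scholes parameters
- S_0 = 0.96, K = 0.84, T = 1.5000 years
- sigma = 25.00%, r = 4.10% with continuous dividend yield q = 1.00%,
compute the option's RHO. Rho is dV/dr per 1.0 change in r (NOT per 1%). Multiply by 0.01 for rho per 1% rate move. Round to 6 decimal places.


Answer: Rho = 0.791687

Derivation:
d1 = 0.7410731751; d2 = 0.4348869572
phi(d1) = 0.3031482684; exp(-qT) = 0.9851119396; exp(-rT) = 0.9403529457
N(d2) = 0.6681777589
Rho = K*T*exp(-rT)*N(d2) = 0.8400 * 1.5000 * 0.9403529457 * 0.6681777589 = 0.791687


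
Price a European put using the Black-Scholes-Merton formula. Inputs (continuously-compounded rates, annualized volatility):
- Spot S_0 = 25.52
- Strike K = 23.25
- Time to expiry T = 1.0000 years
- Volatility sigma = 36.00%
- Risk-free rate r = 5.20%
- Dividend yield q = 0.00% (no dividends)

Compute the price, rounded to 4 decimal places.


d1 = (ln(S/K) + (r - q + 0.5*sigma^2) * T) / (sigma * sqrt(T)) = 0.58321480
d2 = d1 - sigma * sqrt(T) = 0.22321480
exp(-rT) = 0.94932887; exp(-qT) = 1.00000000
P = K * exp(-rT) * N(-d2) - S_0 * exp(-qT) * N(-d1)
N(-d1) = 0.27987436; N(-d2) = 0.41168417
P = 23.2500 * 0.94932887 * 0.41168417 - 25.5200 * 1.00000000 * 0.27987436 = 1.9443

Answer: Price = 1.9443


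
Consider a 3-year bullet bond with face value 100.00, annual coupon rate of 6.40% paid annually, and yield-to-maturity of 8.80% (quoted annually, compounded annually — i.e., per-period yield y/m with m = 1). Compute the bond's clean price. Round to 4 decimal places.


Answer: Price = 93.9032

Derivation:
Coupon per period c = face * coupon_rate / m = 6.400000
Periods per year m = 1; per-period yield y/m = 0.088000
Number of cashflows N = 3
Cashflows (t years, CF_t, discount factor 1/(1+y/m)^(m*t), PV):
  t = 1.0000: CF_t = 6.400000, DF = 0.919118, PV = 5.882353
  t = 2.0000: CF_t = 6.400000, DF = 0.844777, PV = 5.406574
  t = 3.0000: CF_t = 106.400000, DF = 0.776450, PV = 82.614246
Price P = sum_t PV_t = 93.903173


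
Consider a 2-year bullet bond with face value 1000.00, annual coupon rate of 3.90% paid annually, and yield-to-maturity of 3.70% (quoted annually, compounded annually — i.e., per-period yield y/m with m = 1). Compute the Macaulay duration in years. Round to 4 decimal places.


Answer: Macaulay duration = 1.9625 years

Derivation:
Coupon per period c = face * coupon_rate / m = 39.000000
Periods per year m = 1; per-period yield y/m = 0.037000
Number of cashflows N = 2
Cashflows (t years, CF_t, discount factor 1/(1+y/m)^(m*t), PV):
  t = 1.0000: CF_t = 39.000000, DF = 0.964320, PV = 37.608486
  t = 2.0000: CF_t = 1039.000000, DF = 0.929913, PV = 966.179981
Price P = sum_t PV_t = 1003.788467
Macaulay numerator sum_t t * PV_t:
  t * PV_t at t = 1.0000: 37.608486
  t * PV_t at t = 2.0000: 1932.359962
Macaulay duration D = (sum_t t * PV_t) / P = 1969.968448 / 1003.788467 = 1.962533


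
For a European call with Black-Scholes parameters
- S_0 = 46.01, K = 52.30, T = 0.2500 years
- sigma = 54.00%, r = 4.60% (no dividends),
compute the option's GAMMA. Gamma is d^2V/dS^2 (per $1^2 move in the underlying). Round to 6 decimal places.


d1 = -0.2969911367; d2 = -0.5669911367
phi(d1) = 0.3817305061; exp(-qT) = 1.0000000000; exp(-rT) = 0.9885658722
Gamma = exp(-qT) * phi(d1) / (S * sigma * sqrt(T)) = 1.0000000000 * 0.3817305061 / (46.0100 * 0.5400 * 0.5000000000) = 0.030728

Answer: Gamma = 0.030728


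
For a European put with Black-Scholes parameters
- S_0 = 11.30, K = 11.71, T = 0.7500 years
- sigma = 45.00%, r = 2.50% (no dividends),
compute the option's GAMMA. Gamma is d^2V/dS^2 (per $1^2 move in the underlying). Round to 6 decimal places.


Answer: Gamma = 0.089558

Derivation:
d1 = 0.1515147961; d2 = -0.2381966356
phi(d1) = 0.3943892552; exp(-qT) = 1.0000000000; exp(-rT) = 0.9814246877
Gamma = exp(-qT) * phi(d1) / (S * sigma * sqrt(T)) = 1.0000000000 * 0.3943892552 / (11.3000 * 0.4500 * 0.8660254038) = 0.089558


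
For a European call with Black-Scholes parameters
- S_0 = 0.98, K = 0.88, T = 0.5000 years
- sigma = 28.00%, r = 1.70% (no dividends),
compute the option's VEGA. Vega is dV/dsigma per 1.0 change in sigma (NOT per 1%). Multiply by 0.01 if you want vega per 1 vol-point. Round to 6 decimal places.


d1 = 0.6855433790; d2 = 0.4875534803
phi(d1) = 0.3153969119; exp(-qT) = 1.0000000000; exp(-rT) = 0.9915360229
Vega = S * exp(-qT) * phi(d1) * sqrt(T) = 0.9800 * 1.0000000000 * 0.3153969119 * 0.7071067812 = 0.218559

Answer: Vega = 0.218559


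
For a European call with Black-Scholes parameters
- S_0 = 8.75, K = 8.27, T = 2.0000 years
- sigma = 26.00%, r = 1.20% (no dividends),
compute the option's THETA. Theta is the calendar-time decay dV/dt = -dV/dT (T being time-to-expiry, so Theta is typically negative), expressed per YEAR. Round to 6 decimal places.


Answer: Theta = -0.345699

Derivation:
d1 = 0.4025591305; d2 = 0.0348636043
phi(d1) = 0.3678921479; exp(-qT) = 1.0000000000; exp(-rT) = 0.9762857098
Theta = -S*exp(-qT)*phi(d1)*sigma/(2*sqrt(T)) - r*K*exp(-rT)*N(d2) + q*S*exp(-qT)*N(d1)
N(d1) = 0.6563637097; N(d2) = 0.5139057487; sqrt(T) = 1.4142135624
Term 1 = -8.7500 * 1.0000000000 * 0.3678921479 * 0.2600 / (2 * 1.4142135624) = -0.2959081495
Term 2 = -0.0120 * 8.2700 * 0.9762857098 * 0.5139057487 = -0.0497905775
Term 3 = 0 (no dividend yield, q = 0)
Theta = -0.2959081495 + (-0.0497905775) + (0.0000000000) = -0.345699


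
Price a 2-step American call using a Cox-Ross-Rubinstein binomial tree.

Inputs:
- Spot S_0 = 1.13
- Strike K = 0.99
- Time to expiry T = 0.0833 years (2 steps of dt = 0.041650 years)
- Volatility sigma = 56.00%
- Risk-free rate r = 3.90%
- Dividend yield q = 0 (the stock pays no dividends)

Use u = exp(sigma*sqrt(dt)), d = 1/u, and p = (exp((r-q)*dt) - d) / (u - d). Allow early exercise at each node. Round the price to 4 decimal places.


dt = T/N = 0.041650
u = exp(sigma*sqrt(dt)) = 1.121073; d = 1/u = 0.892002
p = (exp((r-q)*dt) - d) / (u - d) = 0.478556
Discount per step: exp(-r*dt) = 0.998377
Stock lattice S(k, i) with i counting down-moves:
  k=0: S(0,0) = 1.1300
  k=1: S(1,0) = 1.2668; S(1,1) = 1.0080
  k=2: S(2,0) = 1.4202; S(2,1) = 1.1300; S(2,2) = 0.8991
Terminal payoffs V(N, i) = max(S_T - K, 0):
  V(2,0) = 0.430190; V(2,1) = 0.140000; V(2,2) = 0.000000
Backward induction: V(k, i) = exp(-r*dt) * [p * V(k+1, i) + (1-p) * V(k+1, i+1)]; then take max(V_cont, immediate exercise) for American.
  V(1,0) = exp(-r*dt) * [p*0.430190 + (1-p)*0.140000] = 0.278420; exercise = 0.276813; V(1,0) = max -> 0.278420
  V(1,1) = exp(-r*dt) * [p*0.140000 + (1-p)*0.000000] = 0.066889; exercise = 0.017963; V(1,1) = max -> 0.066889
  V(0,0) = exp(-r*dt) * [p*0.278420 + (1-p)*0.066889] = 0.167846; exercise = 0.140000; V(0,0) = max -> 0.167846

Answer: Price = V(0,0) = 0.1678


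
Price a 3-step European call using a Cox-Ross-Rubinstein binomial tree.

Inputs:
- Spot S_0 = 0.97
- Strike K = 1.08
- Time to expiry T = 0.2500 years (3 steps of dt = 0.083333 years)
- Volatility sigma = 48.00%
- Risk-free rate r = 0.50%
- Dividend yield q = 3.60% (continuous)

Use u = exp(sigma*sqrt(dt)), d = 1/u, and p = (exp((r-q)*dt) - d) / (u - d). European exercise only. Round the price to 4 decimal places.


Answer: Price = V(0,0) = 0.0485

Derivation:
dt = T/N = 0.083333
u = exp(sigma*sqrt(dt)) = 1.148623; d = 1/u = 0.870607
p = (exp((r-q)*dt) - d) / (u - d) = 0.456134
Discount per step: exp(-r*dt) = 0.999583
Stock lattice S(k, i) with i counting down-moves:
  k=0: S(0,0) = 0.9700
  k=1: S(1,0) = 1.1142; S(1,1) = 0.8445
  k=2: S(2,0) = 1.2798; S(2,1) = 0.9700; S(2,2) = 0.7352
  k=3: S(3,0) = 1.4700; S(3,1) = 1.1142; S(3,2) = 0.8445; S(3,3) = 0.6401
Terminal payoffs V(N, i) = max(S_T - K, 0):
  V(3,0) = 0.389957; V(3,1) = 0.034165; V(3,2) = 0.000000; V(3,3) = 0.000000
Backward induction: V(k, i) = exp(-r*dt) * [p * V(k+1, i) + (1-p) * V(k+1, i+1)].
  V(2,0) = exp(-r*dt) * [p*0.389957 + (1-p)*0.034165] = 0.196372
  V(2,1) = exp(-r*dt) * [p*0.034165 + (1-p)*0.000000] = 0.015577
  V(2,2) = exp(-r*dt) * [p*0.000000 + (1-p)*0.000000] = 0.000000
  V(1,0) = exp(-r*dt) * [p*0.196372 + (1-p)*0.015577] = 0.098003
  V(1,1) = exp(-r*dt) * [p*0.015577 + (1-p)*0.000000] = 0.007102
  V(0,0) = exp(-r*dt) * [p*0.098003 + (1-p)*0.007102] = 0.048545


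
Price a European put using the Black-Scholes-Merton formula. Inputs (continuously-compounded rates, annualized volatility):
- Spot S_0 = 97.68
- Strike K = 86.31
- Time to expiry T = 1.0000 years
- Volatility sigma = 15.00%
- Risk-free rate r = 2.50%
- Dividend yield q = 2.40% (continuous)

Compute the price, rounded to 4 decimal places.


d1 = (ln(S/K) + (r - q + 0.5*sigma^2) * T) / (sigma * sqrt(T)) = 0.90667576
d2 = d1 - sigma * sqrt(T) = 0.75667576
exp(-rT) = 0.97530991; exp(-qT) = 0.97628571
P = K * exp(-rT) * N(-d2) - S_0 * exp(-qT) * N(-d1)
N(-d1) = 0.18228914; N(-d2) = 0.22462207
P = 86.3100 * 0.97530991 * 0.22462207 - 97.6800 * 0.97628571 * 0.18228914 = 1.5247

Answer: Price = 1.5247


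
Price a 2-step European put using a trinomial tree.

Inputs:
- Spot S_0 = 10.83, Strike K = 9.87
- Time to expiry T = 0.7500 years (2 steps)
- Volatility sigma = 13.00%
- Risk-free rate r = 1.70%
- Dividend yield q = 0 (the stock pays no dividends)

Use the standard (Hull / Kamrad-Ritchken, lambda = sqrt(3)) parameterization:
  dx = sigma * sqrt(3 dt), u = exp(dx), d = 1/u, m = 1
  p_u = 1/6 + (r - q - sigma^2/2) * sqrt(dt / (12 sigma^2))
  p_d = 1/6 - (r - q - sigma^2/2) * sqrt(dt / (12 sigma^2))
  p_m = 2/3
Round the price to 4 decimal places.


Answer: Price = V(0,0) = 0.1279

Derivation:
dt = T/N = 0.375000; dx = sigma*sqrt(3*dt) = 0.137886
u = exp(dx) = 1.147844; d = 1/u = 0.871198
p_u = 0.178293, p_m = 0.666667, p_d = 0.155040
Discount per step: exp(-r*dt) = 0.993645
Stock lattice S(k, j) with j the centered position index:
  k=0: S(0,+0) = 10.8300
  k=1: S(1,-1) = 9.4351; S(1,+0) = 10.8300; S(1,+1) = 12.4312
  k=2: S(2,-2) = 8.2198; S(2,-1) = 9.4351; S(2,+0) = 10.8300; S(2,+1) = 12.4312; S(2,+2) = 14.2690
Terminal payoffs V(N, j) = max(K - S_T, 0):
  V(2,-2) = 1.650179; V(2,-1) = 0.434924; V(2,+0) = 0.000000; V(2,+1) = 0.000000; V(2,+2) = 0.000000
Backward induction: V(k, j) = exp(-r*dt) * [p_u * V(k+1, j+1) + p_m * V(k+1, j) + p_d * V(k+1, j-1)]
  V(1,-1) = exp(-r*dt) * [p_u*0.000000 + p_m*0.434924 + p_d*1.650179] = 0.542325
  V(1,+0) = exp(-r*dt) * [p_u*0.000000 + p_m*0.000000 + p_d*0.434924] = 0.067002
  V(1,+1) = exp(-r*dt) * [p_u*0.000000 + p_m*0.000000 + p_d*0.000000] = 0.000000
  V(0,+0) = exp(-r*dt) * [p_u*0.000000 + p_m*0.067002 + p_d*0.542325] = 0.127932


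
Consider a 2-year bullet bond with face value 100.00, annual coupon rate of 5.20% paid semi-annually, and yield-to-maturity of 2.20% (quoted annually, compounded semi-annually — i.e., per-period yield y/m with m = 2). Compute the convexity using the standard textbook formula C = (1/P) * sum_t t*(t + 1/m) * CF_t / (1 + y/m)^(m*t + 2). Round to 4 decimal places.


Answer: Convexity = 4.6560

Derivation:
Coupon per period c = face * coupon_rate / m = 2.600000
Periods per year m = 2; per-period yield y/m = 0.011000
Number of cashflows N = 4
Cashflows (t years, CF_t, discount factor 1/(1+y/m)^(m*t), PV):
  t = 0.5000: CF_t = 2.600000, DF = 0.989120, PV = 2.571711
  t = 1.0000: CF_t = 2.600000, DF = 0.978358, PV = 2.543730
  t = 1.5000: CF_t = 2.600000, DF = 0.967713, PV = 2.516054
  t = 2.0000: CF_t = 102.600000, DF = 0.957184, PV = 98.207066
Price P = sum_t PV_t = 105.838561
Convexity numerator sum_t t*(t + 1/m) * CF_t / (1+y/m)^(m*t + 2):
  t = 0.5000: term = 1.258027
  t = 1.0000: term = 3.733017
  t = 1.5000: term = 7.384801
  t = 2.0000: term = 480.408222
Convexity = (1/P) * sum = 492.784067 / 105.838561 = 4.655997


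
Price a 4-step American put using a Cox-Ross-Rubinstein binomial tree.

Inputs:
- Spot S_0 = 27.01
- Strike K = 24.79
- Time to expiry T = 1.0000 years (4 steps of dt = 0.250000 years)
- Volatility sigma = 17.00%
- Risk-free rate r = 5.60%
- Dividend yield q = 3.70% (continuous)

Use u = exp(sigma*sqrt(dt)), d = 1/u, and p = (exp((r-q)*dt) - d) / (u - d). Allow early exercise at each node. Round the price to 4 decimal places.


Answer: Price = V(0,0) = 0.7896

Derivation:
dt = T/N = 0.250000
u = exp(sigma*sqrt(dt)) = 1.088717; d = 1/u = 0.918512
p = (exp((r-q)*dt) - d) / (u - d) = 0.506737
Discount per step: exp(-r*dt) = 0.986098
Stock lattice S(k, i) with i counting down-moves:
  k=0: S(0,0) = 27.0100
  k=1: S(1,0) = 29.4062; S(1,1) = 24.8090
  k=2: S(2,0) = 32.0151; S(2,1) = 27.0100; S(2,2) = 22.7874
  k=3: S(3,0) = 34.8554; S(3,1) = 29.4062; S(3,2) = 24.8090; S(3,3) = 20.9305
  k=4: S(4,0) = 37.9476; S(4,1) = 32.0151; S(4,2) = 27.0100; S(4,3) = 22.7874; S(4,4) = 19.2249
Terminal payoffs V(N, i) = max(K - S_T, 0):
  V(4,0) = 0.000000; V(4,1) = 0.000000; V(4,2) = 0.000000; V(4,3) = 2.002613; V(4,4) = 5.565084
Backward induction: V(k, i) = exp(-r*dt) * [p * V(k+1, i) + (1-p) * V(k+1, i+1)]; then take max(V_cont, immediate exercise) for American.
  V(3,0) = exp(-r*dt) * [p*0.000000 + (1-p)*0.000000] = 0.000000; exercise = 0.000000; V(3,0) = max -> 0.000000
  V(3,1) = exp(-r*dt) * [p*0.000000 + (1-p)*0.000000] = 0.000000; exercise = 0.000000; V(3,1) = max -> 0.000000
  V(3,2) = exp(-r*dt) * [p*0.000000 + (1-p)*2.002613] = 0.974083; exercise = 0.000000; V(3,2) = max -> 0.974083
  V(3,3) = exp(-r*dt) * [p*2.002613 + (1-p)*5.565084] = 3.707578; exercise = 3.859505; V(3,3) = max -> 3.859505
  V(2,0) = exp(-r*dt) * [p*0.000000 + (1-p)*0.000000] = 0.000000; exercise = 0.000000; V(2,0) = max -> 0.000000
  V(2,1) = exp(-r*dt) * [p*0.000000 + (1-p)*0.974083] = 0.473799; exercise = 0.000000; V(2,1) = max -> 0.473799
  V(2,2) = exp(-r*dt) * [p*0.974083 + (1-p)*3.859505] = 2.364027; exercise = 2.002613; V(2,2) = max -> 2.364027
  V(1,0) = exp(-r*dt) * [p*0.000000 + (1-p)*0.473799] = 0.230459; exercise = 0.000000; V(1,0) = max -> 0.230459
  V(1,1) = exp(-r*dt) * [p*0.473799 + (1-p)*2.364027] = 1.386630; exercise = 0.000000; V(1,1) = max -> 1.386630
  V(0,0) = exp(-r*dt) * [p*0.230459 + (1-p)*1.386630] = 0.789623; exercise = 0.000000; V(0,0) = max -> 0.789623
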